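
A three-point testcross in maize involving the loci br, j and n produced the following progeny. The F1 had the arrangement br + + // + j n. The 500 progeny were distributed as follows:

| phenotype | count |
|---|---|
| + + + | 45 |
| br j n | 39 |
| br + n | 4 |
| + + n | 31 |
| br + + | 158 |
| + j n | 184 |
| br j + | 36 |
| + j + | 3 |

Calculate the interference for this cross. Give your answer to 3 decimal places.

The two rarest classes, br + n and + j +, are the double crossovers. Comparing them with the parentals, only the n allele has switched, so n is the middle locus and the order is j – n – br.
j–n: (67 + 7)/500 = 0.1480; n–br: (84 + 7)/500 = 0.1820.
Expected DCO frequency = 0.1480 × 0.1820 ≈ 0.02694; observed = 7/500 ≈ 0.01400.
Coefficient of coincidence = 0.01400/0.02694 ≈ 0.520; interference = 1 − 0.520 = 0.480.

0.480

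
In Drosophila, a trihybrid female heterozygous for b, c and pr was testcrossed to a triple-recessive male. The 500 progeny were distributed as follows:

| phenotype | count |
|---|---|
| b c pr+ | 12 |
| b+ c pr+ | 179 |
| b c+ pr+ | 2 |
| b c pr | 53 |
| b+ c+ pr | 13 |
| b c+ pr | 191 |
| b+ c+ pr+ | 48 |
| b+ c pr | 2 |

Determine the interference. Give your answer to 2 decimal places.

The two most frequent reciprocal classes, b c+ pr and b+ c pr+, are the parental types, so the F1 was b c+ pr / b+ c pr+.
The two rarest classes, b c+ pr+ and b+ c pr, are the double crossovers. Comparing them with the parentals, only the pr allele has switched, so pr is the middle locus and the order is c – pr – b.
c–pr: (101 + 4)/500 = 0.2100; pr–b: (25 + 4)/500 = 0.0580.
Expected DCO frequency = 0.2100 × 0.0580 ≈ 0.01218; observed = 4/500 ≈ 0.00800.
Coefficient of coincidence = 0.00800/0.01218 ≈ 0.66; interference = 1 − 0.66 = 0.34.

0.34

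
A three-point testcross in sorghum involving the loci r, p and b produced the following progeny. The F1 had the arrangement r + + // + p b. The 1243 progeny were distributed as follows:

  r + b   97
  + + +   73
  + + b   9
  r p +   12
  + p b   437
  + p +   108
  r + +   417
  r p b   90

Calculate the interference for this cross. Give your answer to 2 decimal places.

0.37

The two rarest classes, r p + and + + b, are the double crossovers. Comparing them with the parentals, only the p allele has switched, so p is the middle locus and the order is b – p – r.
b–p: (205 + 21)/1243 = 0.1818; p–r: (163 + 21)/1243 = 0.1480.
Expected DCO frequency = 0.1818 × 0.1480 ≈ 0.02691; observed = 21/1243 ≈ 0.01689.
Coefficient of coincidence = 0.01689/0.02691 ≈ 0.63; interference = 1 − 0.63 = 0.37.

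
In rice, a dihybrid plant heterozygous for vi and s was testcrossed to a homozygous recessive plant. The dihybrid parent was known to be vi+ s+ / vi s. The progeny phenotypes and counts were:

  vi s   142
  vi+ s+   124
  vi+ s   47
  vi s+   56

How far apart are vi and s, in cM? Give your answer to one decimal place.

27.9 cM

The recombinant classes are vi+ s and vi s+: 47 + 56 = 103.
Recombination frequency = 103/369 = 0.2791 ≈ 27.9%, i.e. 27.9 cM.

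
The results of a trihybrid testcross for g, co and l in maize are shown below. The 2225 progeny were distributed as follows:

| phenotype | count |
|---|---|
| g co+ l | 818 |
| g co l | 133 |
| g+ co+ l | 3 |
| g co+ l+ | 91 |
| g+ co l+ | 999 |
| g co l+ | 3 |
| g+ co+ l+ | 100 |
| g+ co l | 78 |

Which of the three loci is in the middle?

The two most frequent reciprocal classes, g co+ l and g+ co l+, are the parental types, so the F1 was g co+ l / g+ co l+.
The two rarest classes, g+ co+ l and g co l+, are the double crossovers. Comparing them with the parentals, only the g allele has switched, so g is the middle locus and the order is co – g – l.

g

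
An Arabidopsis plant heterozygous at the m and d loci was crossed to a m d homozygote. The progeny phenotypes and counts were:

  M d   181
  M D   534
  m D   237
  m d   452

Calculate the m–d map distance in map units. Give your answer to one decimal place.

The two most frequent classes, M D (534) and m d (452), are the parental types, so the F1 was M D / m d.
The recombinant classes are M d and m D: 181 + 237 = 418.
Recombination frequency = 418/1404 = 0.2977 ≈ 29.8%, i.e. 29.8 map units.

29.8 map units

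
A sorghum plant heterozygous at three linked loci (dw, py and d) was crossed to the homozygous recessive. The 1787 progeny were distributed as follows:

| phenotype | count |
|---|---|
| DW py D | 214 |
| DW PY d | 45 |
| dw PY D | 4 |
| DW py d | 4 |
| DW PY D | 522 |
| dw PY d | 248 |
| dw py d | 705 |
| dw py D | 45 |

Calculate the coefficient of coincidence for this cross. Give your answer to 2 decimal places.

The two most frequent reciprocal classes, DW PY D and dw py d, are the parental types, so the F1 was DW PY D / dw py d.
The two rarest classes, dw PY D and DW py d, are the double crossovers. Comparing them with the parentals, only the dw allele has switched, so dw is the middle locus and the order is py – dw – d.
py–dw: (462 + 8)/1787 = 0.2630; dw–d: (90 + 8)/1787 = 0.0548.
Expected DCO frequency = 0.2630 × 0.0548 ≈ 0.01441; observed = 8/1787 ≈ 0.00448.
Coefficient of coincidence = 0.00448/0.01441 ≈ 0.31.

0.31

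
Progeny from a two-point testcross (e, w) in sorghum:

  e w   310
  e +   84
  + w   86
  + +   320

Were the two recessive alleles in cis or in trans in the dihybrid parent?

cis

The two most frequent classes are + + (320) and e w (310); these are the parental (non-recombinant) types.
So the F1 carried + + on one chromosome and e w on the other — the recessive alleles are on the same chromosome (cis / coupling).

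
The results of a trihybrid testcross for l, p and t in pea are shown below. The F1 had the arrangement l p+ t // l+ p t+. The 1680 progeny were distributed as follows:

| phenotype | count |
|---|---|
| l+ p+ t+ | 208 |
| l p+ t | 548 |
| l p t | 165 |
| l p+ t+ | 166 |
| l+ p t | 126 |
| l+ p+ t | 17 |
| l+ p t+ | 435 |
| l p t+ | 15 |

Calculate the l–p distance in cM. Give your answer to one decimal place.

The two rarest classes, l+ p+ t and l p t+, are the double crossovers. Comparing them with the parentals, only the l allele has switched, so l is the middle locus and the order is p – l – t.
Crossovers in the p–l interval produce the single-crossover classes l p t and l+ p+ t+ (165 + 208 = 373) plus the double crossovers (32).
RF(p–l) = (373 + 32) / 1680 = 405/1680 = 0.2411 → 24.1 cM.

24.1 cM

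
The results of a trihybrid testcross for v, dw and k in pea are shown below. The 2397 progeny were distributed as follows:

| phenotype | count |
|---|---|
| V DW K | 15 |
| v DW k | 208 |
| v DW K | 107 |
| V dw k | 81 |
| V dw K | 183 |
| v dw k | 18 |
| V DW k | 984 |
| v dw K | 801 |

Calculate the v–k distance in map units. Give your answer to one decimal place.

17.7 map units

The two most frequent reciprocal classes, V DW k and v dw K, are the parental types, so the F1 was V DW k / v dw K.
The two rarest classes, V DW K and v dw k, are the double crossovers. Comparing them with the parentals, only the k allele has switched, so k is the middle locus and the order is dw – k – v.
Crossovers in the k–v interval produce the single-crossover classes v DW k and V dw K (208 + 183 = 391) plus the double crossovers (33).
RF(k–v) = (391 + 33) / 2397 = 424/2397 = 0.1769 → 17.7 map units.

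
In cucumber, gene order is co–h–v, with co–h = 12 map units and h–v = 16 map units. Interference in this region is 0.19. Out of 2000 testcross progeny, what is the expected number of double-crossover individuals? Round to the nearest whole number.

Map distances give recombination frequencies of 0.120 and 0.160 for the two intervals.
With interference 0.19 (so coincidence = 0.81), expected double-crossover frequency = 0.120 × 0.160 × 0.81 = 0.01555.
Expected number = 0.01555 × 2000 = 31.10 ≈ 31.

31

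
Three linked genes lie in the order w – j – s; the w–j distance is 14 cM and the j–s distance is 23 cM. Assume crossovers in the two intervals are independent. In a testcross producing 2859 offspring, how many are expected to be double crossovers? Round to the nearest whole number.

Map distances give recombination frequencies of 0.140 and 0.230 for the two intervals.
With no interference, expected double-crossover frequency = 0.140 × 0.230 = 0.03220.
Expected number = 0.03220 × 2859 = 92.06 ≈ 92.

92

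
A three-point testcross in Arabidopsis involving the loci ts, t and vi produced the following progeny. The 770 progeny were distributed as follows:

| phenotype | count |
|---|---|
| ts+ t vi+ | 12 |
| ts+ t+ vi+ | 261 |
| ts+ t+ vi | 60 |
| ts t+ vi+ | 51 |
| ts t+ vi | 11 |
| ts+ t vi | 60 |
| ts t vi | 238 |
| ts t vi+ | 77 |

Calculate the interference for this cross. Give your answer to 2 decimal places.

0.17

The two most frequent reciprocal classes, ts t vi and ts+ t+ vi+, are the parental types, so the F1 was ts t vi / ts+ t+ vi+.
The two rarest classes, ts t+ vi and ts+ t vi+, are the double crossovers. Comparing them with the parentals, only the t allele has switched, so t is the middle locus and the order is ts – t – vi.
ts–t: (111 + 23)/770 = 0.1740; t–vi: (137 + 23)/770 = 0.2078.
Expected DCO frequency = 0.1740 × 0.2078 ≈ 0.03616; observed = 23/770 ≈ 0.02987.
Coefficient of coincidence = 0.02987/0.03616 ≈ 0.83; interference = 1 − 0.83 = 0.17.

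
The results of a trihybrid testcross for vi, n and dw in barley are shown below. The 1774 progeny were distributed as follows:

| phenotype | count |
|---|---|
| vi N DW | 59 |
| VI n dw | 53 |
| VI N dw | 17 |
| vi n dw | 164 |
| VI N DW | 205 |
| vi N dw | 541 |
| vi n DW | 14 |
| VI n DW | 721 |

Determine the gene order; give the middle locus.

The two most frequent reciprocal classes, vi N dw and VI n DW, are the parental types, so the F1 was vi N dw / VI n DW.
The two rarest classes, VI N dw and vi n DW, are the double crossovers. Comparing them with the parentals, only the vi allele has switched, so vi is the middle locus and the order is n – vi – dw.

vi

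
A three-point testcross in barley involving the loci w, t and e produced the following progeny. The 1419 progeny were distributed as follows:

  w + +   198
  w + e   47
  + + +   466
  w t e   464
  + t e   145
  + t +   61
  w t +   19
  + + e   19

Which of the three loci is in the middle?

e

The two most frequent reciprocal classes, + + + and w t e, are the parental types, so the F1 was + + + / w t e.
The two rarest classes, + + e and w t +, are the double crossovers. Comparing them with the parentals, only the e allele has switched, so e is the middle locus and the order is t – e – w.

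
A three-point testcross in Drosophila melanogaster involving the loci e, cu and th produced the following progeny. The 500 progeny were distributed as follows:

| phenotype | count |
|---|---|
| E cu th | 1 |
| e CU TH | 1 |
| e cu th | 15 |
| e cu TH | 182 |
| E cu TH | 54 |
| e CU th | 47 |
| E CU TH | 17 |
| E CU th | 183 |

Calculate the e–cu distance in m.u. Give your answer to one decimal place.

The two most frequent reciprocal classes, E CU th and e cu TH, are the parental types, so the F1 was E CU th / e cu TH.
The two rarest classes, E cu th and e CU TH, are the double crossovers. Comparing them with the parentals, only the cu allele has switched, so cu is the middle locus and the order is e – cu – th.
Crossovers in the e–cu interval produce the single-crossover classes e CU th and E cu TH (47 + 54 = 101) plus the double crossovers (2).
RF(e–cu) = (101 + 2) / 500 = 103/500 = 0.2060 → 20.6 m.u.

20.6 m.u.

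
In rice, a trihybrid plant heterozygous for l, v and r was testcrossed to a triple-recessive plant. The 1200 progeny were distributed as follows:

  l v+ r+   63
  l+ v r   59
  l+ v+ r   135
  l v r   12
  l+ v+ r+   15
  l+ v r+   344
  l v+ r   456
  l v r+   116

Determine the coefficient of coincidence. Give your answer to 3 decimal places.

The two most frequent reciprocal classes, l+ v r+ and l v+ r, are the parental types, so the F1 was l+ v r+ / l v+ r.
The two rarest classes, l+ v+ r+ and l v r, are the double crossovers. Comparing them with the parentals, only the v allele has switched, so v is the middle locus and the order is l – v – r.
l–v: (251 + 27)/1200 = 0.2317; v–r: (122 + 27)/1200 = 0.1242.
Expected DCO frequency = 0.2317 × 0.1242 ≈ 0.02878; observed = 27/1200 ≈ 0.02250.
Coefficient of coincidence = 0.02250/0.02878 ≈ 0.782.

0.782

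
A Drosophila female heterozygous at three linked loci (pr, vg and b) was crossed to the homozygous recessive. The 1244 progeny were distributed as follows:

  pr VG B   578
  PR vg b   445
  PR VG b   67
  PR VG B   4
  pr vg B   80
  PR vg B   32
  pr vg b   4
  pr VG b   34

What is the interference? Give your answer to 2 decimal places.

0.13

The two most frequent reciprocal classes, PR vg b and pr VG B, are the parental types, so the F1 was PR vg b / pr VG B.
The two rarest classes, pr vg b and PR VG B, are the double crossovers. Comparing them with the parentals, only the pr allele has switched, so pr is the middle locus and the order is b – pr – vg.
b–pr: (66 + 8)/1244 = 0.0595; pr–vg: (147 + 8)/1244 = 0.1246.
Expected DCO frequency = 0.0595 × 0.1246 ≈ 0.00741; observed = 8/1244 ≈ 0.00643.
Coefficient of coincidence = 0.00643/0.00741 ≈ 0.87; interference = 1 − 0.87 = 0.13.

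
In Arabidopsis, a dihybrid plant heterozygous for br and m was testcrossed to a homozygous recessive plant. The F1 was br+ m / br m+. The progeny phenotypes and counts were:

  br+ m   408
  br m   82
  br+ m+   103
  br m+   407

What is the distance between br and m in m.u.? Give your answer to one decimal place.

18.5 m.u.

The recombinant classes are br+ m+ and br m: 103 + 82 = 185.
Recombination frequency = 185/1000 = 0.1850 ≈ 18.5%, i.e. 18.5 m.u.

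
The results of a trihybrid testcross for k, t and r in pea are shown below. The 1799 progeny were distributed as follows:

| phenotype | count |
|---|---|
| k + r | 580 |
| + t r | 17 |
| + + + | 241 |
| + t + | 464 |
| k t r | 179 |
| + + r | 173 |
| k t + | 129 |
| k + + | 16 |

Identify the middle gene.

r

The two most frequent reciprocal classes, + t + and k + r, are the parental types, so the F1 was + t + / k + r.
The two rarest classes, + t r and k + +, are the double crossovers. Comparing them with the parentals, only the r allele has switched, so r is the middle locus and the order is k – r – t.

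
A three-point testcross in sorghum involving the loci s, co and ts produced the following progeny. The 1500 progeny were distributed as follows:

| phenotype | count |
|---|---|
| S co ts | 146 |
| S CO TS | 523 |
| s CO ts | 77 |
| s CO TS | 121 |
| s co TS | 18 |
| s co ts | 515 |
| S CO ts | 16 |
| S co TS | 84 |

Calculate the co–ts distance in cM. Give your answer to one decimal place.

The two most frequent reciprocal classes, s co ts and S CO TS, are the parental types, so the F1 was s co ts / S CO TS.
The two rarest classes, s co TS and S CO ts, are the double crossovers. Comparing them with the parentals, only the ts allele has switched, so ts is the middle locus and the order is s – ts – co.
Crossovers in the ts–co interval produce the single-crossover classes s CO ts and S co TS (77 + 84 = 161) plus the double crossovers (34).
RF(ts–co) = (161 + 34) / 1500 = 195/1500 = 0.1300 → 13.0 cM.

13.0 cM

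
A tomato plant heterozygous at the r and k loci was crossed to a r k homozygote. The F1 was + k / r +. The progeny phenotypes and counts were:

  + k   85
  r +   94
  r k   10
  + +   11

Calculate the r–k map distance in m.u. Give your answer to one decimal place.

The recombinant classes are + + and r k: 11 + 10 = 21.
Recombination frequency = 21/200 = 0.1050 ≈ 10.5%, i.e. 10.5 m.u.

10.5 m.u.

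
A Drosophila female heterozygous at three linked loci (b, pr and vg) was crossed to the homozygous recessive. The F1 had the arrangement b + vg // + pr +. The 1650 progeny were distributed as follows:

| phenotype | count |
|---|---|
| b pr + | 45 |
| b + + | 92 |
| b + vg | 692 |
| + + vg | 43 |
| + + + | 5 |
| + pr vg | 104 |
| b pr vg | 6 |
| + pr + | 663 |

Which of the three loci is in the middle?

The two rarest classes, b pr vg and + + +, are the double crossovers. Comparing them with the parentals, only the pr allele has switched, so pr is the middle locus and the order is b – pr – vg.

pr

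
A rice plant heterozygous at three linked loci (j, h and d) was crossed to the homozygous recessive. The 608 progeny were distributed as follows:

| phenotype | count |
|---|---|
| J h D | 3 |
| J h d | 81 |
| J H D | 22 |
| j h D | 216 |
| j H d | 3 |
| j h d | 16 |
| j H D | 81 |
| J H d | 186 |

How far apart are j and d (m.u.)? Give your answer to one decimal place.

The two most frequent reciprocal classes, j h D and J H d, are the parental types, so the F1 was j h D / J H d.
The two rarest classes, J h D and j H d, are the double crossovers. Comparing them with the parentals, only the j allele has switched, so j is the middle locus and the order is d – j – h.
Crossovers in the d–j interval produce the single-crossover classes j h d and J H D (16 + 22 = 38) plus the double crossovers (6).
RF(d–j) = (38 + 6) / 608 = 44/608 = 0.0724 → 7.2 m.u.

7.2 m.u.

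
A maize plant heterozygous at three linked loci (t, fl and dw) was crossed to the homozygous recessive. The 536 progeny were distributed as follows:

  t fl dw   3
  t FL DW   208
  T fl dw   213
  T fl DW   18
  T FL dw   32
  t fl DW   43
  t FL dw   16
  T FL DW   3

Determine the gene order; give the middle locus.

The two most frequent reciprocal classes, t FL DW and T fl dw, are the parental types, so the F1 was t FL DW / T fl dw.
The two rarest classes, T FL DW and t fl dw, are the double crossovers. Comparing them with the parentals, only the t allele has switched, so t is the middle locus and the order is dw – t – fl.

t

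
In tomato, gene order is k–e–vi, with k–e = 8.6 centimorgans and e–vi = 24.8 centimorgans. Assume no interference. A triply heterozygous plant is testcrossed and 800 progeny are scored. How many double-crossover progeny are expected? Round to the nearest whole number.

17

Map distances give recombination frequencies of 0.086 and 0.248 for the two intervals.
With no interference, expected double-crossover frequency = 0.086 × 0.248 = 0.02133.
Expected number = 0.02133 × 800 = 17.06 ≈ 17.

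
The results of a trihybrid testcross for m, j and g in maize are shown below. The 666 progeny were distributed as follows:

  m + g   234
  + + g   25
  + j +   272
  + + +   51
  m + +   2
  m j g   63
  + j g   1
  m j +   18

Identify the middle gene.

The two most frequent reciprocal classes, m + g and + j +, are the parental types, so the F1 was m + g / + j +.
The two rarest classes, m + + and + j g, are the double crossovers. Comparing them with the parentals, only the g allele has switched, so g is the middle locus and the order is m – g – j.

g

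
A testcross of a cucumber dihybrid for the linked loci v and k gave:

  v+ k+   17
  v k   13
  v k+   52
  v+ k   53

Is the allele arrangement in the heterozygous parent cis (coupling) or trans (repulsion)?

The two most frequent classes are v+ k (53) and v k+ (52); these are the parental (non-recombinant) types.
So the F1 carried v+ k on one chromosome and v k+ on the other — the recessive alleles are on opposite chromosomes (trans / repulsion).

trans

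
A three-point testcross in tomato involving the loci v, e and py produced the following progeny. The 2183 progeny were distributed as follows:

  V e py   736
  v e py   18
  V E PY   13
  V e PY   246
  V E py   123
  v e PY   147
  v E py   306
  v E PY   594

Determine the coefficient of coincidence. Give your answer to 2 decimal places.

0.39

The two most frequent reciprocal classes, V e py and v E PY, are the parental types, so the F1 was V e py / v E PY.
The two rarest classes, v e py and V E PY, are the double crossovers. Comparing them with the parentals, only the v allele has switched, so v is the middle locus and the order is e – v – py.
e–v: (270 + 31)/2183 = 0.1379; v–py: (552 + 31)/2183 = 0.2671.
Expected DCO frequency = 0.1379 × 0.2671 ≈ 0.03683; observed = 31/2183 ≈ 0.01420.
Coefficient of coincidence = 0.01420/0.03683 ≈ 0.39.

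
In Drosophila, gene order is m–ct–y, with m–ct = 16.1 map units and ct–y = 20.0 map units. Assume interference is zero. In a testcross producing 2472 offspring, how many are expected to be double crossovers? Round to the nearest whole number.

Map distances give recombination frequencies of 0.161 and 0.200 for the two intervals.
With no interference, expected double-crossover frequency = 0.161 × 0.200 = 0.03220.
Expected number = 0.03220 × 2472 = 79.60 ≈ 80.

80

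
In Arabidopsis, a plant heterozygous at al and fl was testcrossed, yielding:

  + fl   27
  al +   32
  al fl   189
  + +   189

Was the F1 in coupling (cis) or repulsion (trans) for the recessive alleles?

cis

The two most frequent classes are + + (189) and al fl (189); these are the parental (non-recombinant) types.
So the F1 carried + + on one chromosome and al fl on the other — the recessive alleles are on the same chromosome (cis / coupling).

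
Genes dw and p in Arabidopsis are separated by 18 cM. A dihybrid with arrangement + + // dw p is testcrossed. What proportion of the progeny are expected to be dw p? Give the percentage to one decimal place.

41.0%

A map distance of 18 cM corresponds to a recombination frequency of 0.180.
The F1 is + + / dw p, so dw p is a parental gamete class with expected frequency (1 − r)/2 = 0.820/2 = 0.4100.
That is 0.4100 = 41.0% of the progeny.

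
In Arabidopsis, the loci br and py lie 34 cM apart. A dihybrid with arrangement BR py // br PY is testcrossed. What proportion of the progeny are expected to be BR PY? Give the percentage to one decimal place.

A map distance of 34 cM corresponds to a recombination frequency of 0.340.
The F1 is BR py / br PY, so BR PY is a recombinant gamete class with expected frequency r/2 = 0.340/2 = 0.1700.
That is 0.1700 = 17.0% of the progeny.

17.0%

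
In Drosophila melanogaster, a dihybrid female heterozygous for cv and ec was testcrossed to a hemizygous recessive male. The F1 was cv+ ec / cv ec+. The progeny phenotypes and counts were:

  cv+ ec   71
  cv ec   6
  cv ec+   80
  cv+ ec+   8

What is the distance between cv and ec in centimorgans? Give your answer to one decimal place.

The recombinant classes are cv+ ec+ and cv ec: 8 + 6 = 14.
Recombination frequency = 14/165 = 0.0848 ≈ 8.5%, i.e. 8.5 centimorgans.

8.5 centimorgans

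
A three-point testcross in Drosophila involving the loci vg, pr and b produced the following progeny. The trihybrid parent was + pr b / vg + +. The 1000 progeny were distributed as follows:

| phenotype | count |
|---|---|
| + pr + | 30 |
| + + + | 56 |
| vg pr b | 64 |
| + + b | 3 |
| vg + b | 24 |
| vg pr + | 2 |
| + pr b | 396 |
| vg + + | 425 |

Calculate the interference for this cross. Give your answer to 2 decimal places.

The two rarest classes, + + b and vg pr +, are the double crossovers. Comparing them with the parentals, only the pr allele has switched, so pr is the middle locus and the order is b – pr – vg.
b–pr: (54 + 5)/1000 = 0.0590; pr–vg: (120 + 5)/1000 = 0.1250.
Expected DCO frequency = 0.0590 × 0.1250 ≈ 0.00737; observed = 5/1000 ≈ 0.00500.
Coefficient of coincidence = 0.00500/0.00737 ≈ 0.68; interference = 1 − 0.68 = 0.32.

0.32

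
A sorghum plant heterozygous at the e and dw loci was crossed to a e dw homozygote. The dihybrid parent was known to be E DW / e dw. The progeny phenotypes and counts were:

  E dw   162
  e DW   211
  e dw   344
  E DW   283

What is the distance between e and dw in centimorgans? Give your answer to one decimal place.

The recombinant classes are E dw and e DW: 162 + 211 = 373.
Recombination frequency = 373/1000 = 0.3730 ≈ 37.3%, i.e. 37.3 centimorgans.

37.3 centimorgans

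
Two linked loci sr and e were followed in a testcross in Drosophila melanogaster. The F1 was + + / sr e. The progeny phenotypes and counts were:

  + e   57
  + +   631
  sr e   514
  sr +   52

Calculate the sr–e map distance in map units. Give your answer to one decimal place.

8.7 map units

The recombinant classes are + e and sr +: 57 + 52 = 109.
Recombination frequency = 109/1254 = 0.0869 ≈ 8.7%, i.e. 8.7 map units.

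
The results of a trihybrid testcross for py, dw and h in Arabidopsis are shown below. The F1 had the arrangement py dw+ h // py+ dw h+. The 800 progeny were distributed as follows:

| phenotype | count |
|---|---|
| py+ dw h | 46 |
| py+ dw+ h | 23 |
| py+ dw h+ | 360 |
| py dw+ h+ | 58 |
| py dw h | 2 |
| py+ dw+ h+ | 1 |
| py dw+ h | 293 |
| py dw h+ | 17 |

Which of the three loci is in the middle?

The two rarest classes, py dw h and py+ dw+ h+, are the double crossovers. Comparing them with the parentals, only the dw allele has switched, so dw is the middle locus and the order is h – dw – py.

dw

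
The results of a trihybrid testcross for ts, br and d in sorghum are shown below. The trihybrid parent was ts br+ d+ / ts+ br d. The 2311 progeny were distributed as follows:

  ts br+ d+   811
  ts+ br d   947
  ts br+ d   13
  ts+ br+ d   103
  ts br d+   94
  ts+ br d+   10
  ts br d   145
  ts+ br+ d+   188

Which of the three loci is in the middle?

The two rarest classes, ts br+ d and ts+ br d+, are the double crossovers. Comparing them with the parentals, only the d allele has switched, so d is the middle locus and the order is br – d – ts.

d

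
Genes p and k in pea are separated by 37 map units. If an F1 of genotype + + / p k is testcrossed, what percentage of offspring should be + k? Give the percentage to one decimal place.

18.5%

A map distance of 37 map units corresponds to a recombination frequency of 0.370.
The F1 is + + / p k, so + k is a recombinant gamete class with expected frequency r/2 = 0.370/2 = 0.1850.
That is 0.1850 = 18.5% of the progeny.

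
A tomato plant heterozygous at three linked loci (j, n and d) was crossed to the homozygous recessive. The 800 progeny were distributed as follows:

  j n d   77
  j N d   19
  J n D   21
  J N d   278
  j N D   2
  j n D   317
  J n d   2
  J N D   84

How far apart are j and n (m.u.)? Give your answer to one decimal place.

The two most frequent reciprocal classes, j n D and J N d, are the parental types, so the F1 was j n D / J N d.
The two rarest classes, j N D and J n d, are the double crossovers. Comparing them with the parentals, only the n allele has switched, so n is the middle locus and the order is d – n – j.
Crossovers in the n–j interval produce the single-crossover classes J n D and j N d (21 + 19 = 40) plus the double crossovers (4).
RF(n–j) = (40 + 4) / 800 = 44/800 = 0.0550 → 5.5 m.u.

5.5 m.u.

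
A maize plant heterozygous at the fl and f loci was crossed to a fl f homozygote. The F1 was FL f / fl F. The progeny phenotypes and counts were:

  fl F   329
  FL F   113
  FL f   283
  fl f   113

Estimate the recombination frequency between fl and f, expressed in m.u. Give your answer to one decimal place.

The recombinant classes are FL F and fl f: 113 + 113 = 226.
Recombination frequency = 226/838 = 0.2697 ≈ 27.0%, i.e. 27.0 m.u.

27.0 m.u.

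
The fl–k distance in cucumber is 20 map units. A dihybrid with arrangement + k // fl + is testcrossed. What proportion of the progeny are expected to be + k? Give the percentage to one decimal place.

A map distance of 20 map units corresponds to a recombination frequency of 0.200.
The F1 is + k / fl +, so + k is a parental gamete class with expected frequency (1 − r)/2 = 0.800/2 = 0.4000.
That is 0.4000 = 40.0% of the progeny.

40.0%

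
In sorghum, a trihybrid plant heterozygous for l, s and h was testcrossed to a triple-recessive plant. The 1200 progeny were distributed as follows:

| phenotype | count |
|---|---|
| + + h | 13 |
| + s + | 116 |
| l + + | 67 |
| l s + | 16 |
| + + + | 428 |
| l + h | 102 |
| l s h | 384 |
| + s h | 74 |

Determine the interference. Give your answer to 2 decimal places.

0.17

The two most frequent reciprocal classes, l s h and + + +, are the parental types, so the F1 was l s h / + + +.
The two rarest classes, l s + and + + h, are the double crossovers. Comparing them with the parentals, only the h allele has switched, so h is the middle locus and the order is s – h – l.
s–h: (218 + 29)/1200 = 0.2058; h–l: (141 + 29)/1200 = 0.1417.
Expected DCO frequency = 0.2058 × 0.1417 ≈ 0.02916; observed = 29/1200 ≈ 0.02417.
Coefficient of coincidence = 0.02417/0.02916 ≈ 0.83; interference = 1 − 0.83 = 0.17.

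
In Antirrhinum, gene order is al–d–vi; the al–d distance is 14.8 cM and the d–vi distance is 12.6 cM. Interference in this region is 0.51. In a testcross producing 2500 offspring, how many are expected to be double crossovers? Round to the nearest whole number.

Map distances give recombination frequencies of 0.148 and 0.126 for the two intervals.
With interference 0.51 (so coincidence = 0.49), expected double-crossover frequency = 0.148 × 0.126 × 0.49 = 0.00914.
Expected number = 0.00914 × 2500 = 22.84 ≈ 23.

23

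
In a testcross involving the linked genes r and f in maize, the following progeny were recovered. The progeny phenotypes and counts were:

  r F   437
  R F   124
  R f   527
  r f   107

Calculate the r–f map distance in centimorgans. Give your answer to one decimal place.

19.3 centimorgans

The two most frequent classes, R f (527) and r F (437), are the parental types, so the F1 was R f / r F.
The recombinant classes are R F and r f: 124 + 107 = 231.
Recombination frequency = 231/1195 = 0.1933 ≈ 19.3%, i.e. 19.3 centimorgans.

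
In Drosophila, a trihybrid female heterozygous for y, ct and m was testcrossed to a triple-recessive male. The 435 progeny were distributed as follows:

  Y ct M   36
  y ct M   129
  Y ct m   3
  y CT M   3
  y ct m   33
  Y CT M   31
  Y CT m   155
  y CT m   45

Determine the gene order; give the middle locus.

ct

The two most frequent reciprocal classes, Y CT m and y ct M, are the parental types, so the F1 was Y CT m / y ct M.
The two rarest classes, Y ct m and y CT M, are the double crossovers. Comparing them with the parentals, only the ct allele has switched, so ct is the middle locus and the order is y – ct – m.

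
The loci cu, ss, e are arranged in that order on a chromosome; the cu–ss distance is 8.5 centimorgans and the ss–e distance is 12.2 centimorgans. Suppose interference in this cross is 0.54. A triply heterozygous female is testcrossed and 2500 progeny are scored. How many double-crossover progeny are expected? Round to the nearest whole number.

Map distances give recombination frequencies of 0.085 and 0.122 for the two intervals.
With interference 0.54 (so coincidence = 0.46), expected double-crossover frequency = 0.085 × 0.122 × 0.46 = 0.00477.
Expected number = 0.00477 × 2500 = 11.93 ≈ 12.

12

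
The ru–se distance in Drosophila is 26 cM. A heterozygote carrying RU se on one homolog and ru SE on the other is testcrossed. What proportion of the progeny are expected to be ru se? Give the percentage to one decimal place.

13.0%

A map distance of 26 cM corresponds to a recombination frequency of 0.260.
The F1 is RU se / ru SE, so ru se is a recombinant gamete class with expected frequency r/2 = 0.260/2 = 0.1300.
That is 0.1300 = 13.0% of the progeny.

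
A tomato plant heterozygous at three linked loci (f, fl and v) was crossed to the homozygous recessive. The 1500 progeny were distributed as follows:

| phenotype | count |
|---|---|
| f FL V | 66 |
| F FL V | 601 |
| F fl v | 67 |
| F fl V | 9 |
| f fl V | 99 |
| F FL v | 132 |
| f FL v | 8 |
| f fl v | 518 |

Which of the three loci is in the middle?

The two most frequent reciprocal classes, F FL V and f fl v, are the parental types, so the F1 was F FL V / f fl v.
The two rarest classes, F fl V and f FL v, are the double crossovers. Comparing them with the parentals, only the fl allele has switched, so fl is the middle locus and the order is f – fl – v.

fl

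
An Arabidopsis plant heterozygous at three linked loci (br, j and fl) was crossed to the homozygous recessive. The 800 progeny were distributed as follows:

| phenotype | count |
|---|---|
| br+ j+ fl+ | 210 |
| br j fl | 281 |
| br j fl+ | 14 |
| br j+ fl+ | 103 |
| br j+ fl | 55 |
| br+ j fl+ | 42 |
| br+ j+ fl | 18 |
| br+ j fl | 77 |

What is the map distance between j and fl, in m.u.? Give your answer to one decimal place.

16.1 m.u.

The two most frequent reciprocal classes, br+ j+ fl+ and br j fl, are the parental types, so the F1 was br+ j+ fl+ / br j fl.
The two rarest classes, br+ j+ fl and br j fl+, are the double crossovers. Comparing them with the parentals, only the fl allele has switched, so fl is the middle locus and the order is br – fl – j.
Crossovers in the fl–j interval produce the single-crossover classes br+ j fl+ and br j+ fl (42 + 55 = 97) plus the double crossovers (32).
RF(fl–j) = (97 + 32) / 800 = 129/800 = 0.1613 → 16.1 m.u.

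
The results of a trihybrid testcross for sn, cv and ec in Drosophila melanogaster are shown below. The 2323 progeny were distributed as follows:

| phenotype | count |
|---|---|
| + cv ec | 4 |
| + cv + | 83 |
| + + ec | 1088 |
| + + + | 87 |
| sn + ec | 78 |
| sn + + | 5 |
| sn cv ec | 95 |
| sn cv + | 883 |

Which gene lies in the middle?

The two most frequent reciprocal classes, sn cv + and + + ec, are the parental types, so the F1 was sn cv + / + + ec.
The two rarest classes, sn + + and + cv ec, are the double crossovers. Comparing them with the parentals, only the cv allele has switched, so cv is the middle locus and the order is sn – cv – ec.

cv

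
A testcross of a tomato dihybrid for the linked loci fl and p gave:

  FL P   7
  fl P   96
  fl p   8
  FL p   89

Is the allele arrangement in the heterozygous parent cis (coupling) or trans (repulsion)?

The two most frequent classes are FL p (89) and fl P (96); these are the parental (non-recombinant) types.
So the F1 carried FL p on one chromosome and fl P on the other — the recessive alleles are on opposite chromosomes (trans / repulsion).

trans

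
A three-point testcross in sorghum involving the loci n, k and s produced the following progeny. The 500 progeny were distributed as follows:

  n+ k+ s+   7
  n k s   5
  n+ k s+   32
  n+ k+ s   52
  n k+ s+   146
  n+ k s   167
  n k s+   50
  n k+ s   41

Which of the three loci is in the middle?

The two most frequent reciprocal classes, n k+ s+ and n+ k s, are the parental types, so the F1 was n k+ s+ / n+ k s.
The two rarest classes, n+ k+ s+ and n k s, are the double crossovers. Comparing them with the parentals, only the n allele has switched, so n is the middle locus and the order is s – n – k.

n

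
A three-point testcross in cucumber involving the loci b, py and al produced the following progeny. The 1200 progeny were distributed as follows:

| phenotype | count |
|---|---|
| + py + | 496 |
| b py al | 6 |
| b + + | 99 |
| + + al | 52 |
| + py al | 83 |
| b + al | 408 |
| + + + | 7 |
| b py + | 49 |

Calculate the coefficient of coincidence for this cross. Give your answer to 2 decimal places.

The two most frequent reciprocal classes, b + al and + py +, are the parental types, so the F1 was b + al / + py +.
The two rarest classes, b py al and + + +, are the double crossovers. Comparing them with the parentals, only the py allele has switched, so py is the middle locus and the order is al – py – b.
al–py: (182 + 13)/1200 = 0.1625; py–b: (101 + 13)/1200 = 0.0950.
Expected DCO frequency = 0.1625 × 0.0950 ≈ 0.01544; observed = 13/1200 ≈ 0.01083.
Coefficient of coincidence = 0.01083/0.01544 ≈ 0.70.

0.70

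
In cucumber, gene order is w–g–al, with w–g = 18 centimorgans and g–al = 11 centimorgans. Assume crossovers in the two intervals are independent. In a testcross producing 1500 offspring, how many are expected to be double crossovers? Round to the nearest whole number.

Map distances give recombination frequencies of 0.180 and 0.110 for the two intervals.
With no interference, expected double-crossover frequency = 0.180 × 0.110 = 0.01980.
Expected number = 0.01980 × 1500 = 29.70 ≈ 30.

30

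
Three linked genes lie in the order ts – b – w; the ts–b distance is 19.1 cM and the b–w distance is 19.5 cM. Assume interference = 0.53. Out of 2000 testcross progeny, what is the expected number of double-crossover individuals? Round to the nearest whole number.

Map distances give recombination frequencies of 0.191 and 0.195 for the two intervals.
With interference 0.53 (so coincidence = 0.47), expected double-crossover frequency = 0.191 × 0.195 × 0.47 = 0.01751.
Expected number = 0.01751 × 2000 = 35.01 ≈ 35.

35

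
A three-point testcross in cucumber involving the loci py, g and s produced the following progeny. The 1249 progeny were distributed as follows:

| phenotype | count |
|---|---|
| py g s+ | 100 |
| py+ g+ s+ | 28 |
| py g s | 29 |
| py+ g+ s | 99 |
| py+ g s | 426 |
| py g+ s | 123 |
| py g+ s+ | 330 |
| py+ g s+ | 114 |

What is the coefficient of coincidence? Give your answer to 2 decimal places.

0.95

The two most frequent reciprocal classes, py+ g s and py g+ s+, are the parental types, so the F1 was py+ g s / py g+ s+.
The two rarest classes, py g s and py+ g+ s+, are the double crossovers. Comparing them with the parentals, only the py allele has switched, so py is the middle locus and the order is g – py – s.
g–py: (199 + 57)/1249 = 0.2050; py–s: (237 + 57)/1249 = 0.2354.
Expected DCO frequency = 0.2050 × 0.2354 ≈ 0.04826; observed = 57/1249 ≈ 0.04564.
Coefficient of coincidence = 0.04564/0.04826 ≈ 0.95.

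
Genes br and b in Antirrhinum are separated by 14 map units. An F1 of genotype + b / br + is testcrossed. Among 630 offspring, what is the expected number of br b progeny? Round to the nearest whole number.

44

A map distance of 14 map units corresponds to a recombination frequency of 0.140.
The F1 is + b / br +, so br b is a recombinant gamete class with expected frequency r/2 = 0.140/2 = 0.0700.
Expected number = 0.0700 × 630 = 44.10 ≈ 44.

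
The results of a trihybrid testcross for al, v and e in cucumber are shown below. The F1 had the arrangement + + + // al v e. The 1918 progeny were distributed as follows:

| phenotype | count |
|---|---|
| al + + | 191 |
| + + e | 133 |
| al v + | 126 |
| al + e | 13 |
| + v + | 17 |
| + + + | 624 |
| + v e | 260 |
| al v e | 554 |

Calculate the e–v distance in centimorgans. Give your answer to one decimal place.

The two rarest classes, + v + and al + e, are the double crossovers. Comparing them with the parentals, only the v allele has switched, so v is the middle locus and the order is e – v – al.
Crossovers in the e–v interval produce the single-crossover classes + + e and al v + (133 + 126 = 259) plus the double crossovers (30).
RF(e–v) = (259 + 30) / 1918 = 289/1918 = 0.1507 → 15.1 centimorgans.

15.1 centimorgans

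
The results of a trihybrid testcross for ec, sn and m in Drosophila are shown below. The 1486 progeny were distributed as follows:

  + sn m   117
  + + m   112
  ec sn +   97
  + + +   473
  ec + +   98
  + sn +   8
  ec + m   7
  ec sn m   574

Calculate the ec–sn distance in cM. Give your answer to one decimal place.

The two most frequent reciprocal classes, ec sn m and + + +, are the parental types, so the F1 was ec sn m / + + +.
The two rarest classes, ec + m and + sn +, are the double crossovers. Comparing them with the parentals, only the sn allele has switched, so sn is the middle locus and the order is m – sn – ec.
Crossovers in the sn–ec interval produce the single-crossover classes + sn m and ec + + (117 + 98 = 215) plus the double crossovers (15).
RF(sn–ec) = (215 + 15) / 1486 = 230/1486 = 0.1548 → 15.5 cM.

15.5 cM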